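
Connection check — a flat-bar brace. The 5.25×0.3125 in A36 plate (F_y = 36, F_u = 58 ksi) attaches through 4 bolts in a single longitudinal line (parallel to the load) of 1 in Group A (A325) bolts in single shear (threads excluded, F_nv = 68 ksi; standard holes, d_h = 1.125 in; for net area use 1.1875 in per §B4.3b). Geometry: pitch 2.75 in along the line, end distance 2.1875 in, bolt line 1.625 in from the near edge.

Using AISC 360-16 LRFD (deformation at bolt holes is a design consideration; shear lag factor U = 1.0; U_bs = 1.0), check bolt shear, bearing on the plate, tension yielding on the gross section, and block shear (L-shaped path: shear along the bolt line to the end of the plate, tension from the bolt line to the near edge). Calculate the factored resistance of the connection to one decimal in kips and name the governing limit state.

53.2 kips (gross-section yield governs)

Bolt shear: A_b = π(1)²/4 = 0.7854 in². φR_n = 0.75 × 68 × 0.7854 × 4 × 1 = 160.2 kips.
Bearing (0.3125 in plate, F_u = 58 ksi): end bolts L_c = 2.1875 − 1.125/2 = 1.625, R_n = min(1.2×1.625×0.3125×58, 2.4×1×0.3125×58) = 35.344 kips/bolt; interior L_c = 2.75 − 1.125 = 1.625, R_n = 35.344 kips/bolt. φR_n = 0.75 × (1×35.344 + 3×35.344) = 106.0 kips.
Tension yield (gross): A_g = 5.25×0.3125 = 1.6406 in². φR_n = 0.90 × 36 × 1.6406 = 53.2 kips.
Block shear: shear path 1×[2.1875+3×2.75] = 1×10.4375 in, A_gv = 3.2617, A_nv = 1×(10.4375 − 3.5×1.1875)×0.3125 = 1.9629 in²; tension to near edge: (1.625 − 0.5×1.1875)×0.3125 = 0.32227 in². R_n = min(0.6×58×1.9629, 0.6×36×3.2617) + 1.0×58×0.32227 = min(68.309, 70.453) + 18.692 = 87.001 kips. φR_n = 0.75 × 87.001 = 65.3 kips.
Governing: min(160.2, 106.0, 53.2, 65.3) = 53.2 kips → gross-section yield.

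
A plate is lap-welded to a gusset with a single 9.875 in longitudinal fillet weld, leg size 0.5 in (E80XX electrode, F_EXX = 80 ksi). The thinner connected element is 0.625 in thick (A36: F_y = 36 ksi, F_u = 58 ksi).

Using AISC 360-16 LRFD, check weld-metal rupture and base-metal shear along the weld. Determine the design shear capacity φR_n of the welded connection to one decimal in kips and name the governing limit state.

Weld metal: throat = 0.707×0.5 = 0.3535 in, L = 9.875 in. φR_n = 0.75 × 0.6 × 80 × 0.3535 × 9.875 = 125.7 kips.
Base metal shear (0.625 in plate): yield φR_n = 1.0×0.6×36×0.625×9.875 = 133.3 kips; rupture φR_n = 0.75×0.6×58×0.625×9.875 = 161.1 kips; take 133.3 kips (yield).
Governing: min(125.7, 133.3) = 125.7 kips → weld metal.

125.7 kips (weld metal governs)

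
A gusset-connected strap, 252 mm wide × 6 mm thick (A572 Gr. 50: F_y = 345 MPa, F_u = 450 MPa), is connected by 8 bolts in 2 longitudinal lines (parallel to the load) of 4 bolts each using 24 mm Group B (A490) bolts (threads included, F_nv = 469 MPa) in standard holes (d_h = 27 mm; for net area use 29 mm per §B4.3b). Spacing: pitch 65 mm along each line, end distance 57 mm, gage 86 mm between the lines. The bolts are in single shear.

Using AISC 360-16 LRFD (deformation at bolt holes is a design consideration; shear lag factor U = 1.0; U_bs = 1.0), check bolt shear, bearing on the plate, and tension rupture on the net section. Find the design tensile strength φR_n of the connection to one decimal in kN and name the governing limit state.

392.9 kN (net-section rupture governs)

Bolt shear: A_b = π(24)²/4 = 452.39 mm². φR_n = 0.75 × 469 × 452.39 × 8 × 1 = 1273.0 kN.
Bearing (6 mm plate, F_u = 450 MPa): end bolts L_c = 57 − 27/2 = 43.5, R_n = min(1.2×43.5×6×450, 2.4×24×6×450) = 140.94 kN/bolt; interior L_c = 65 − 27 = 38, R_n = 123.12 kN/bolt. φR_n = 0.75 × (2×140.94 + 6×123.12) = 765.5 kN.
Tension rupture (net): A_n = (252 − 2×29)×6 = 1164 mm² (U = 1.0, A_e = A_n). φR_n = 0.75 × 450 × 1164 = 392.9 kN.
Governing: min(1273.0, 765.5, 392.9) = 392.9 kN → net-section rupture.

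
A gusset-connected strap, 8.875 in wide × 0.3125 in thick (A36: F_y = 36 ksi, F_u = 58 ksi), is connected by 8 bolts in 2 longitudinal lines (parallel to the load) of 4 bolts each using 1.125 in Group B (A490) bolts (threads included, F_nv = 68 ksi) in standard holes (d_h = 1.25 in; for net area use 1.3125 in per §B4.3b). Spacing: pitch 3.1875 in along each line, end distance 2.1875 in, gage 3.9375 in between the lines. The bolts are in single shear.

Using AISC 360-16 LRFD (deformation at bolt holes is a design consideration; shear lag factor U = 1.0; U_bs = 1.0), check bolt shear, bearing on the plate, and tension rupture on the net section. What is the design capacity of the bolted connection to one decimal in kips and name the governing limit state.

85.0 kips (net-section rupture governs)

Bolt shear: A_b = π(1.125)²/4 = 0.99402 in². φR_n = 0.75 × 68 × 0.99402 × 8 × 1 = 405.6 kips.
Bearing (0.3125 in plate, F_u = 58 ksi): end bolts L_c = 2.1875 − 1.25/2 = 1.5625, R_n = min(1.2×1.5625×0.3125×58, 2.4×1.125×0.3125×58) = 33.984 kips/bolt; interior L_c = 3.1875 − 1.25 = 1.9375, R_n = 42.141 kips/bolt. φR_n = 0.75 × (2×33.984 + 6×42.141) = 240.6 kips.
Tension rupture (net): A_n = (8.875 − 2×1.3125)×0.3125 = 1.9531 in² (U = 1.0, A_e = A_n). φR_n = 0.75 × 58 × 1.9531 = 85.0 kips.
Governing: min(405.6, 240.6, 85.0) = 85.0 kips → net-section rupture.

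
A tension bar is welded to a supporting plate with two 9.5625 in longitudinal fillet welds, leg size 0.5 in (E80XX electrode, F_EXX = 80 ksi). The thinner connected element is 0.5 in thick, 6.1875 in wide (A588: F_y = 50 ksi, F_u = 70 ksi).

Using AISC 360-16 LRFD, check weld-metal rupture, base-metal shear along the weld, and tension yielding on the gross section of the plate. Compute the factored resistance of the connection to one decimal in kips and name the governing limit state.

139.2 kips (gross-section yield governs)

Weld metal: throat = 0.707×0.5 = 0.3535 in, L = 2×9.5625 = 19.125 in. φR_n = 0.75 × 0.6 × 80 × 0.3535 × 19.125 = 243.4 kips.
Base metal shear (0.5 in plate): yield φR_n = 1.0×0.6×50×0.5×19.125 = 286.9 kips; rupture φR_n = 0.75×0.6×70×0.5×19.125 = 301.2 kips; take 286.9 kips (yield).
Tension yield (gross): A_g = 6.1875×0.5 = 3.0938 in². φR_n = 0.90 × 50 × 3.0938 = 139.2 kips.
Governing: min(243.4, 286.9, 139.2) = 139.2 kips → gross-section yield.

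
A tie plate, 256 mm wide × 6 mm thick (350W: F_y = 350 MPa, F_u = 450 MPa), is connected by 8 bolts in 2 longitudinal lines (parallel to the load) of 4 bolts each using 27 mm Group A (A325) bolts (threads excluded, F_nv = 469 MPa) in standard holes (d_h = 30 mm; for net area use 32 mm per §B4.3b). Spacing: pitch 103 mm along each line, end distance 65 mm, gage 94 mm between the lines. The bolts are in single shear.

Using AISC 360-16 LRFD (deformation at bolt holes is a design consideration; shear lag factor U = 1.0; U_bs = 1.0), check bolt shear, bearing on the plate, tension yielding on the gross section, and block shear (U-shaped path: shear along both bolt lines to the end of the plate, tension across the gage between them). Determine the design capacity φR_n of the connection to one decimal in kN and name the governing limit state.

Bolt shear: A_b = π(27)²/4 = 572.56 mm². φR_n = 0.75 × 469 × 572.56 × 8 × 1 = 1611.2 kN.
Bearing (6 mm plate, F_u = 450 MPa): end bolts L_c = 65 − 30/2 = 50, R_n = min(1.2×50×6×450, 2.4×27×6×450) = 162 kN/bolt; interior L_c = 103 − 30 = 73, R_n = 174.96 kN/bolt. φR_n = 0.75 × (2×162 + 6×174.96) = 1030.3 kN.
Tension yield (gross): A_g = 256×6 = 1536 mm². φR_n = 0.90 × 350 × 1536 = 483.8 kN.
Block shear: shear path 2×[65+3×103] = 2×374 mm, A_gv = 4488, A_nv = 2×(374 − 3.5×32)×6 = 3144 mm²; tension across gage: (94 − 1×32)×6 = 372 mm². R_n = min(0.6×450×3144, 0.6×350×4488) + 1.0×450×372 = min(848.88, 942.48) + 167.4 = 1016.3 kN. φR_n = 0.75 × 1016.3 = 762.2 kN.
Governing: min(1611.2, 1030.3, 483.8, 762.2) = 483.8 kN → gross-section yield.

483.8 kN (gross-section yield governs)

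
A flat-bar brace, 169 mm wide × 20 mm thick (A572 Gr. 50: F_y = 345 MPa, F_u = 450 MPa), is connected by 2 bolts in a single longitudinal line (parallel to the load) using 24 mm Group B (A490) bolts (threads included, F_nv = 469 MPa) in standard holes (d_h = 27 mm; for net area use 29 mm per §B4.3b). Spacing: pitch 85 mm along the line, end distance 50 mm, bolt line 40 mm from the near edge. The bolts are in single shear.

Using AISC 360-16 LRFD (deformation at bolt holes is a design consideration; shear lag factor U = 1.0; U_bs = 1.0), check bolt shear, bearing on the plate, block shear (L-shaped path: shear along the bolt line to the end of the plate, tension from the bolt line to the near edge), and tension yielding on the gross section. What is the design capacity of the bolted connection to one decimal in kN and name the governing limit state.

Bolt shear: A_b = π(24)²/4 = 452.39 mm². φR_n = 0.75 × 469 × 452.39 × 2 × 1 = 318.3 kN.
Bearing (20 mm plate, F_u = 450 MPa): end bolts L_c = 50 − 27/2 = 36.5, R_n = min(1.2×36.5×20×450, 2.4×24×20×450) = 394.2 kN/bolt; interior L_c = 85 − 27 = 58, R_n = 518.4 kN/bolt. φR_n = 0.75 × (1×394.2 + 1×518.4) = 684.5 kN.
Block shear: shear path 1×[50+1×85] = 1×135 mm, A_gv = 2700, A_nv = 1×(135 − 1.5×29)×20 = 1830 mm²; tension to near edge: (40 − 0.5×29)×20 = 510 mm². R_n = min(0.6×450×1830, 0.6×345×2700) + 1.0×450×510 = min(494.1, 558.9) + 229.5 = 723.6 kN. φR_n = 0.75 × 723.6 = 542.7 kN.
Tension yield (gross): A_g = 169×20 = 3380 mm². φR_n = 0.90 × 345 × 3380 = 1049.5 kN.
Governing: min(318.3, 684.5, 542.7, 1049.5) = 318.3 kN → bolt shear.

318.3 kN (bolt shear governs)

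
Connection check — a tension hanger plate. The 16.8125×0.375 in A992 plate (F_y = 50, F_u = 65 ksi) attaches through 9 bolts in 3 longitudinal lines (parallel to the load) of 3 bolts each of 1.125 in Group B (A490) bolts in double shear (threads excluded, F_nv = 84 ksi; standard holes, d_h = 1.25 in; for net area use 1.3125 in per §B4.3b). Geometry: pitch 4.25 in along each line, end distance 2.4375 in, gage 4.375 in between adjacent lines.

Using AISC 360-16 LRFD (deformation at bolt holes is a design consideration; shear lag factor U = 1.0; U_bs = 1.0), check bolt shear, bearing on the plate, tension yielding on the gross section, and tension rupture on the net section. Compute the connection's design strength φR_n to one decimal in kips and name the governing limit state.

235.4 kips (net-section rupture governs)

Bolt shear: A_b = π(1.125)²/4 = 0.99402 in². φR_n = 0.75 × 84 × 0.99402 × 9 × 2 = 1127.2 kips.
Bearing (0.375 in plate, F_u = 65 ksi): end bolts L_c = 2.4375 − 1.25/2 = 1.8125, R_n = min(1.2×1.8125×0.375×65, 2.4×1.125×0.375×65) = 53.016 kips/bolt; interior L_c = 4.25 − 1.25 = 3, R_n = 65.813 kips/bolt. φR_n = 0.75 × (3×53.016 + 6×65.813) = 415.4 kips.
Tension yield (gross): A_g = 16.8125×0.375 = 6.3047 in². φR_n = 0.90 × 50 × 6.3047 = 283.7 kips.
Tension rupture (net): A_n = (16.8125 − 3×1.3125)×0.375 = 4.8281 in² (U = 1.0, A_e = A_n). φR_n = 0.75 × 65 × 4.8281 = 235.4 kips.
Governing: min(1127.2, 415.4, 283.7, 235.4) = 235.4 kips → net-section rupture.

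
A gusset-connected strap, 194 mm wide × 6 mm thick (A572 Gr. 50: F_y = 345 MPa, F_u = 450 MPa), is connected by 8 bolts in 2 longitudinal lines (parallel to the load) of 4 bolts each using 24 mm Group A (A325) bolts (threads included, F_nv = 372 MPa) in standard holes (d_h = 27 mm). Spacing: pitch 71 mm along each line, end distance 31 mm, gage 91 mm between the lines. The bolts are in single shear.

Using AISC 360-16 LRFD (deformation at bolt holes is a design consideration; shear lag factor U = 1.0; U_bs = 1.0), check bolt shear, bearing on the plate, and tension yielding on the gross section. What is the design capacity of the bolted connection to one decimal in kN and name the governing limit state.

Bolt shear: A_b = π(24)²/4 = 452.39 mm². φR_n = 0.75 × 372 × 452.39 × 8 × 1 = 1009.7 kN.
Bearing (6 mm plate, F_u = 450 MPa): end bolts L_c = 31 − 27/2 = 17.5, R_n = min(1.2×17.5×6×450, 2.4×24×6×450) = 56.7 kN/bolt; interior L_c = 71 − 27 = 44, R_n = 142.56 kN/bolt. φR_n = 0.75 × (2×56.7 + 6×142.56) = 726.6 kN.
Tension yield (gross): A_g = 194×6 = 1164 mm². φR_n = 0.90 × 345 × 1164 = 361.4 kN.
Governing: min(1009.7, 726.6, 361.4) = 361.4 kN → gross-section yield.

361.4 kN (gross-section yield governs)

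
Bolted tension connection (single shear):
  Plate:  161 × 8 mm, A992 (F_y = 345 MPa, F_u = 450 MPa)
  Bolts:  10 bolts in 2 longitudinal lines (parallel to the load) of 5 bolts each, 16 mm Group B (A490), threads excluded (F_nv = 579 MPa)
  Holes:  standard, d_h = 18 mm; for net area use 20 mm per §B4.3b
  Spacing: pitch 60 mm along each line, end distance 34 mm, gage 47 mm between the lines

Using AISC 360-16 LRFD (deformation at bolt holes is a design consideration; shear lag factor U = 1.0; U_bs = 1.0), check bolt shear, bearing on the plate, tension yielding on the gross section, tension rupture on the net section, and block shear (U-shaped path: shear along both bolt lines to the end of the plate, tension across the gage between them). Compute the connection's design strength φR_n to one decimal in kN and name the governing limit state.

326.7 kN (net-section rupture governs)

Bolt shear: A_b = π(16)²/4 = 201.06 mm². φR_n = 0.75 × 579 × 201.06 × 10 × 1 = 873.1 kN.
Bearing (8 mm plate, F_u = 450 MPa): end bolts L_c = 34 − 18/2 = 25, R_n = min(1.2×25×8×450, 2.4×16×8×450) = 108 kN/bolt; interior L_c = 60 − 18 = 42, R_n = 138.24 kN/bolt. φR_n = 0.75 × (2×108 + 8×138.24) = 991.4 kN.
Tension yield (gross): A_g = 161×8 = 1288 mm². φR_n = 0.90 × 345 × 1288 = 399.9 kN.
Tension rupture (net): A_n = (161 − 2×20)×8 = 968 mm² (U = 1.0, A_e = A_n). φR_n = 0.75 × 450 × 968 = 326.7 kN.
Block shear: shear path 2×[34+4×60] = 2×274 mm, A_gv = 4384, A_nv = 2×(274 − 4.5×20)×8 = 2944 mm²; tension across gage: (47 − 1×20)×8 = 216 mm². R_n = min(0.6×450×2944, 0.6×345×4384) + 1.0×450×216 = min(794.88, 907.49) + 97.2 = 892.08 kN. φR_n = 0.75 × 892.08 = 669.1 kN.
Governing: min(873.1, 991.4, 399.9, 326.7, 669.1) = 326.7 kN → net-section rupture.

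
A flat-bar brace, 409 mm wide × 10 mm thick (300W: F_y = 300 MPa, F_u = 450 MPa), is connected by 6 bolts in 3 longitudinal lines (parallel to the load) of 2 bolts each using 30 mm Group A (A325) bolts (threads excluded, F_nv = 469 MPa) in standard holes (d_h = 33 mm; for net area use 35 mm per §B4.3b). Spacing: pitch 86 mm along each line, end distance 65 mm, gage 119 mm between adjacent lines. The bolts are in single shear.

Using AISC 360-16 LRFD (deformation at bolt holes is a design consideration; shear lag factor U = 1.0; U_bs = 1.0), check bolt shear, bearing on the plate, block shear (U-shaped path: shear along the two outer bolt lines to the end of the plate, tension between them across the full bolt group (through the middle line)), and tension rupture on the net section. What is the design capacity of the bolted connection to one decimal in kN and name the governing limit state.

965.9 kN (block shear governs)

Bolt shear: A_b = π(30)²/4 = 706.86 mm². φR_n = 0.75 × 469 × 706.86 × 6 × 1 = 1491.8 kN.
Bearing (10 mm plate, F_u = 450 MPa): end bolts L_c = 65 − 33/2 = 48.5, R_n = min(1.2×48.5×10×450, 2.4×30×10×450) = 261.9 kN/bolt; interior L_c = 86 − 33 = 53, R_n = 286.2 kN/bolt. φR_n = 0.75 × (3×261.9 + 3×286.2) = 1233.2 kN.
Block shear: shear path 2×[65+1×86] = 2×151 mm, A_gv = 3020, A_nv = 2×(151 − 1.5×35)×10 = 1970 mm²; tension across gage: (238 − 2×35)×10 = 1680 mm². R_n = min(0.6×450×1970, 0.6×300×3020) + 1.0×450×1680 = min(531.9, 543.6) + 756 = 1287.9 kN. φR_n = 0.75 × 1287.9 = 965.9 kN.
Tension rupture (net): A_n = (409 − 3×35)×10 = 3040 mm² (U = 1.0, A_e = A_n). φR_n = 0.75 × 450 × 3040 = 1026.0 kN.
Governing: min(1491.8, 1233.2, 965.9, 1026.0) = 965.9 kN → block shear.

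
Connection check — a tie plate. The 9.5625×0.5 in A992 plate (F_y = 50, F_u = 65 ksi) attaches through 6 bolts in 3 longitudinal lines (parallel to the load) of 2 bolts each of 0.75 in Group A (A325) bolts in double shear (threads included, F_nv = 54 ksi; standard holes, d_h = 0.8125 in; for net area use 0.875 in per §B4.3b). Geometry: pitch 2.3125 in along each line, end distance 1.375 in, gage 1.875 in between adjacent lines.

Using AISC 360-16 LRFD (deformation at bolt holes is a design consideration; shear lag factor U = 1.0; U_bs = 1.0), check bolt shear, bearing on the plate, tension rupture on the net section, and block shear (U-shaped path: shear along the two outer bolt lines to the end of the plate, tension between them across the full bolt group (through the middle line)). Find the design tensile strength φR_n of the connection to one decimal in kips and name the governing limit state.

Bolt shear: A_b = π(0.75)²/4 = 0.44179 in². φR_n = 0.75 × 54 × 0.44179 × 6 × 2 = 214.7 kips.
Bearing (0.5 in plate, F_u = 65 ksi): end bolts L_c = 1.375 − 0.8125/2 = 0.96875, R_n = min(1.2×0.96875×0.5×65, 2.4×0.75×0.5×65) = 37.781 kips/bolt; interior L_c = 2.3125 − 0.8125 = 1.5, R_n = 58.5 kips/bolt. φR_n = 0.75 × (3×37.781 + 3×58.5) = 216.6 kips.
Tension rupture (net): A_n = (9.5625 − 3×0.875)×0.5 = 3.4688 in² (U = 1.0, A_e = A_n). φR_n = 0.75 × 65 × 3.4688 = 169.1 kips.
Block shear: shear path 2×[1.375+1×2.3125] = 2×3.6875 in, A_gv = 3.6875, A_nv = 2×(3.6875 − 1.5×0.875)×0.5 = 2.375 in²; tension across gage: (3.75 − 2×0.875)×0.5 = 1 in². R_n = min(0.6×65×2.375, 0.6×50×3.6875) + 1.0×65×1 = min(92.625, 110.63) + 65 = 157.63 kips. φR_n = 0.75 × 157.63 = 118.2 kips.
Governing: min(214.7, 216.6, 169.1, 118.2) = 118.2 kips → block shear.

118.2 kips (block shear governs)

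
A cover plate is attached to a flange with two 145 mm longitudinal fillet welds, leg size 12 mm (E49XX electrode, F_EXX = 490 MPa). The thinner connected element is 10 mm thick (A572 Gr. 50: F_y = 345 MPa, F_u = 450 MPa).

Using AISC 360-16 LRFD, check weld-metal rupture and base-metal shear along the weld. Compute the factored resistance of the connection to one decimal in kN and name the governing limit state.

542.5 kN (weld metal governs)

Weld metal: throat = 0.707×12 = 8.484 mm, L = 2×145 = 290 mm. φR_n = 0.75 × 0.6 × 490 × 8.484 × 290 = 542.5 kN.
Base metal shear (10 mm plate): yield φR_n = 1.0×0.6×345×10×290 = 600.3 kN; rupture φR_n = 0.75×0.6×450×10×290 = 587.3 kN; take 587.3 kN (rupture).
Governing: min(542.5, 587.3) = 542.5 kN → weld metal.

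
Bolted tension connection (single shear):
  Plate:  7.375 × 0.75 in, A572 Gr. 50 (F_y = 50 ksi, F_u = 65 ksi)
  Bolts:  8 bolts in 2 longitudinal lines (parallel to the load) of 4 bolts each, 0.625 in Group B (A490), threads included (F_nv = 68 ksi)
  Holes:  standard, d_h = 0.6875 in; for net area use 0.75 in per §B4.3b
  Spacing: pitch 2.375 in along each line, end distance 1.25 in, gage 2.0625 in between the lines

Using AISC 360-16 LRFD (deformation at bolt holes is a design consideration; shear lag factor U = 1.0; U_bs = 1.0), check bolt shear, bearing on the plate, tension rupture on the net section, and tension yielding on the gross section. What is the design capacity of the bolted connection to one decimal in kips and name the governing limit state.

Bolt shear: A_b = π(0.625)²/4 = 0.3068 in². φR_n = 0.75 × 68 × 0.3068 × 8 × 1 = 125.2 kips.
Bearing (0.75 in plate, F_u = 65 ksi): end bolts L_c = 1.25 − 0.6875/2 = 0.90625, R_n = min(1.2×0.90625×0.75×65, 2.4×0.625×0.75×65) = 53.016 kips/bolt; interior L_c = 2.375 − 0.6875 = 1.6875, R_n = 73.125 kips/bolt. φR_n = 0.75 × (2×53.016 + 6×73.125) = 408.6 kips.
Tension rupture (net): A_n = (7.375 − 2×0.75)×0.75 = 4.4063 in² (U = 1.0, A_e = A_n). φR_n = 0.75 × 65 × 4.4063 = 214.8 kips.
Tension yield (gross): A_g = 7.375×0.75 = 5.5313 in². φR_n = 0.90 × 50 × 5.5313 = 248.9 kips.
Governing: min(125.2, 408.6, 214.8, 248.9) = 125.2 kips → bolt shear.

125.2 kips (bolt shear governs)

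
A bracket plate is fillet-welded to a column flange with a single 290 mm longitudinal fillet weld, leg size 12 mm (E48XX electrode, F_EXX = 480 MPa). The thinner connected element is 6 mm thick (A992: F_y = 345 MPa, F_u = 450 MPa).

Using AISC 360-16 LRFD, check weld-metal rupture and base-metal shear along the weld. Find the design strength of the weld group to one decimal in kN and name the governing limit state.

352.4 kN (base-metal shear governs)

Weld metal: throat = 0.707×12 = 8.484 mm, L = 290 mm. φR_n = 0.75 × 0.6 × 480 × 8.484 × 290 = 531.4 kN.
Base metal shear (6 mm plate): yield φR_n = 1.0×0.6×345×6×290 = 360.2 kN; rupture φR_n = 0.75×0.6×450×6×290 = 352.4 kN; take 352.4 kN (rupture).
Governing: min(531.4, 352.4) = 352.4 kN → base-metal shear.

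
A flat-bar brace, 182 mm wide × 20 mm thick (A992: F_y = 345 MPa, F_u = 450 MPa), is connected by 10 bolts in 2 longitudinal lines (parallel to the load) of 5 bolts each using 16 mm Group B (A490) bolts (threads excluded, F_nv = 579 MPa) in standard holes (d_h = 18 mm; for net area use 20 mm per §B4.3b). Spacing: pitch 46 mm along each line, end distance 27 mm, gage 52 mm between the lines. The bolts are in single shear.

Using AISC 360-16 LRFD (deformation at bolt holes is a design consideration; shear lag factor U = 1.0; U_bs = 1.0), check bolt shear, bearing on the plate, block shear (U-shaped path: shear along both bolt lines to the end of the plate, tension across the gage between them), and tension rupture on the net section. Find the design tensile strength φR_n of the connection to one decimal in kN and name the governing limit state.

873.1 kN (bolt shear governs)

Bolt shear: A_b = π(16)²/4 = 201.06 mm². φR_n = 0.75 × 579 × 201.06 × 10 × 1 = 873.1 kN.
Bearing (20 mm plate, F_u = 450 MPa): end bolts L_c = 27 − 18/2 = 18, R_n = min(1.2×18×20×450, 2.4×16×20×450) = 194.4 kN/bolt; interior L_c = 46 − 18 = 28, R_n = 302.4 kN/bolt. φR_n = 0.75 × (2×194.4 + 8×302.4) = 2106.0 kN.
Block shear: shear path 2×[27+4×46] = 2×211 mm, A_gv = 8440, A_nv = 2×(211 − 4.5×20)×20 = 4840 mm²; tension across gage: (52 − 1×20)×20 = 640 mm². R_n = min(0.6×450×4840, 0.6×345×8440) + 1.0×450×640 = min(1306.8, 1747.1) + 288 = 1594.8 kN. φR_n = 0.75 × 1594.8 = 1196.1 kN.
Tension rupture (net): A_n = (182 − 2×20)×20 = 2840 mm² (U = 1.0, A_e = A_n). φR_n = 0.75 × 450 × 2840 = 958.5 kN.
Governing: min(873.1, 2106.0, 1196.1, 958.5) = 873.1 kN → bolt shear.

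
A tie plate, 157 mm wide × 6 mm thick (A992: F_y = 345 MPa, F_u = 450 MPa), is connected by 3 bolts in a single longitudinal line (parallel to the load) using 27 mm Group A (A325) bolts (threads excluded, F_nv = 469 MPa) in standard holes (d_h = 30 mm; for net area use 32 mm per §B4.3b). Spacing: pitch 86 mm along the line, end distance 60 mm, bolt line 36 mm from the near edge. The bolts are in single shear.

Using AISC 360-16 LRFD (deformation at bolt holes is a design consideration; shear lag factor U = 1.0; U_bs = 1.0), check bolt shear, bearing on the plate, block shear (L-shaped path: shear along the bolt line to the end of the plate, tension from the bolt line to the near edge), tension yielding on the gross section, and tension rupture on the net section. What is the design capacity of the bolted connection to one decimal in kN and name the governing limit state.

225.2 kN (block shear governs)

Bolt shear: A_b = π(27)²/4 = 572.56 mm². φR_n = 0.75 × 469 × 572.56 × 3 × 1 = 604.2 kN.
Bearing (6 mm plate, F_u = 450 MPa): end bolts L_c = 60 − 30/2 = 45, R_n = min(1.2×45×6×450, 2.4×27×6×450) = 145.8 kN/bolt; interior L_c = 86 − 30 = 56, R_n = 174.96 kN/bolt. φR_n = 0.75 × (1×145.8 + 2×174.96) = 371.8 kN.
Block shear: shear path 1×[60+2×86] = 1×232 mm, A_gv = 1392, A_nv = 1×(232 − 2.5×32)×6 = 912 mm²; tension to near edge: (36 − 0.5×32)×6 = 120 mm². R_n = min(0.6×450×912, 0.6×345×1392) + 1.0×450×120 = min(246.24, 288.14) + 54 = 300.24 kN. φR_n = 0.75 × 300.24 = 225.2 kN.
Tension yield (gross): A_g = 157×6 = 942 mm². φR_n = 0.90 × 345 × 942 = 292.5 kN.
Tension rupture (net): A_n = (157 − 1×32)×6 = 750 mm² (U = 1.0, A_e = A_n). φR_n = 0.75 × 450 × 750 = 253.1 kN.
Governing: min(604.2, 371.8, 225.2, 292.5, 253.1) = 225.2 kN → block shear.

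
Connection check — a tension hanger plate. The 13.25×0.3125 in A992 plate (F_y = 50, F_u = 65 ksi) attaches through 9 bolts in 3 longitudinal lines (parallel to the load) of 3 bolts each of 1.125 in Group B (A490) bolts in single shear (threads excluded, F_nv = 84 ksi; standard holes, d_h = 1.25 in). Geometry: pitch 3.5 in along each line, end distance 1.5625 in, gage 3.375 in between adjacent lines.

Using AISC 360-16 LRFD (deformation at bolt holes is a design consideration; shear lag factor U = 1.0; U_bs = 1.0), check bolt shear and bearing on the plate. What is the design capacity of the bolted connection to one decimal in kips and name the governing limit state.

298.2 kips (bearing governs)

Bolt shear: A_b = π(1.125)²/4 = 0.99402 in². φR_n = 0.75 × 84 × 0.99402 × 9 × 1 = 563.6 kips.
Bearing (0.3125 in plate, F_u = 65 ksi): end bolts L_c = 1.5625 − 1.25/2 = 0.9375, R_n = min(1.2×0.9375×0.3125×65, 2.4×1.125×0.3125×65) = 22.852 kips/bolt; interior L_c = 3.5 − 1.25 = 2.25, R_n = 54.844 kips/bolt. φR_n = 0.75 × (3×22.852 + 6×54.844) = 298.2 kips.
Governing: min(563.6, 298.2) = 298.2 kips → bearing.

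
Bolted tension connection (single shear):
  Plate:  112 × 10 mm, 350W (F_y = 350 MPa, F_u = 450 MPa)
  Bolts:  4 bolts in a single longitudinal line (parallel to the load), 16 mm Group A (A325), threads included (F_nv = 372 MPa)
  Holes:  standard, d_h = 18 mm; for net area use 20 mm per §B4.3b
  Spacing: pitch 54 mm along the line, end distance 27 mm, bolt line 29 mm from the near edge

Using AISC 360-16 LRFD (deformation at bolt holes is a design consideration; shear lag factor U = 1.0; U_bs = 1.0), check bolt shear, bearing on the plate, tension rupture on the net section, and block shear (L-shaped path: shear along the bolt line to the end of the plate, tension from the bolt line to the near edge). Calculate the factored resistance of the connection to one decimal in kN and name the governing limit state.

Bolt shear: A_b = π(16)²/4 = 201.06 mm². φR_n = 0.75 × 372 × 201.06 × 4 × 1 = 224.4 kN.
Bearing (10 mm plate, F_u = 450 MPa): end bolts L_c = 27 − 18/2 = 18, R_n = min(1.2×18×10×450, 2.4×16×10×450) = 97.2 kN/bolt; interior L_c = 54 − 18 = 36, R_n = 172.8 kN/bolt. φR_n = 0.75 × (1×97.2 + 3×172.8) = 461.7 kN.
Tension rupture (net): A_n = (112 − 1×20)×10 = 920 mm² (U = 1.0, A_e = A_n). φR_n = 0.75 × 450 × 920 = 310.5 kN.
Block shear: shear path 1×[27+3×54] = 1×189 mm, A_gv = 1890, A_nv = 1×(189 − 3.5×20)×10 = 1190 mm²; tension to near edge: (29 − 0.5×20)×10 = 190 mm². R_n = min(0.6×450×1190, 0.6×350×1890) + 1.0×450×190 = min(321.3, 396.9) + 85.5 = 406.8 kN. φR_n = 0.75 × 406.8 = 305.1 kN.
Governing: min(224.4, 461.7, 310.5, 305.1) = 224.4 kN → bolt shear.

224.4 kN (bolt shear governs)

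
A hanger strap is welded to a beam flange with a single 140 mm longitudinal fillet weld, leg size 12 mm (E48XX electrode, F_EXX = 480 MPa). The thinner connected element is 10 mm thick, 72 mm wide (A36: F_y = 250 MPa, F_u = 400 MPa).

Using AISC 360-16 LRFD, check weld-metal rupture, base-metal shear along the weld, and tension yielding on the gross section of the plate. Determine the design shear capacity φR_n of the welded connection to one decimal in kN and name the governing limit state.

Weld metal: throat = 0.707×12 = 8.484 mm, L = 140 mm. φR_n = 0.75 × 0.6 × 480 × 8.484 × 140 = 256.6 kN.
Base metal shear (10 mm plate): yield φR_n = 1.0×0.6×250×10×140 = 210.0 kN; rupture φR_n = 0.75×0.6×400×10×140 = 252.0 kN; take 210.0 kN (yield).
Tension yield (gross): A_g = 72×10 = 720 mm². φR_n = 0.90 × 250 × 720 = 162.0 kN.
Governing: min(256.6, 210.0, 162.0) = 162.0 kN → gross-section yield.

162.0 kN (gross-section yield governs)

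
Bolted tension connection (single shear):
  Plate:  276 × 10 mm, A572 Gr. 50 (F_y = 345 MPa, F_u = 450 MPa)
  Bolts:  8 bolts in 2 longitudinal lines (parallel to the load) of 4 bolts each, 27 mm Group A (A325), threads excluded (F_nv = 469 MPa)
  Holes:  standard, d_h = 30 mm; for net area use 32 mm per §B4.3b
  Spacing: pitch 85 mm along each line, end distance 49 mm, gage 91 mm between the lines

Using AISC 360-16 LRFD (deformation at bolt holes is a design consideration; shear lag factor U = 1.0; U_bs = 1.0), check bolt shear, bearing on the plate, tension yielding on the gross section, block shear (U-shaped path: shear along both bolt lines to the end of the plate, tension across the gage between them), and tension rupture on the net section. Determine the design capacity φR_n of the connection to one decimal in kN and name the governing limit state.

Bolt shear: A_b = π(27)²/4 = 572.56 mm². φR_n = 0.75 × 469 × 572.56 × 8 × 1 = 1611.2 kN.
Bearing (10 mm plate, F_u = 450 MPa): end bolts L_c = 49 − 30/2 = 34, R_n = min(1.2×34×10×450, 2.4×27×10×450) = 183.6 kN/bolt; interior L_c = 85 − 30 = 55, R_n = 291.6 kN/bolt. φR_n = 0.75 × (2×183.6 + 6×291.6) = 1587.6 kN.
Tension yield (gross): A_g = 276×10 = 2760 mm². φR_n = 0.90 × 345 × 2760 = 857.0 kN.
Block shear: shear path 2×[49+3×85] = 2×304 mm, A_gv = 6080, A_nv = 2×(304 − 3.5×32)×10 = 3840 mm²; tension across gage: (91 − 1×32)×10 = 590 mm². R_n = min(0.6×450×3840, 0.6×345×6080) + 1.0×450×590 = min(1036.8, 1258.6) + 265.5 = 1302.3 kN. φR_n = 0.75 × 1302.3 = 976.7 kN.
Tension rupture (net): A_n = (276 − 2×32)×10 = 2120 mm² (U = 1.0, A_e = A_n). φR_n = 0.75 × 450 × 2120 = 715.5 kN.
Governing: min(1611.2, 1587.6, 857.0, 976.7, 715.5) = 715.5 kN → net-section rupture.

715.5 kN (net-section rupture governs)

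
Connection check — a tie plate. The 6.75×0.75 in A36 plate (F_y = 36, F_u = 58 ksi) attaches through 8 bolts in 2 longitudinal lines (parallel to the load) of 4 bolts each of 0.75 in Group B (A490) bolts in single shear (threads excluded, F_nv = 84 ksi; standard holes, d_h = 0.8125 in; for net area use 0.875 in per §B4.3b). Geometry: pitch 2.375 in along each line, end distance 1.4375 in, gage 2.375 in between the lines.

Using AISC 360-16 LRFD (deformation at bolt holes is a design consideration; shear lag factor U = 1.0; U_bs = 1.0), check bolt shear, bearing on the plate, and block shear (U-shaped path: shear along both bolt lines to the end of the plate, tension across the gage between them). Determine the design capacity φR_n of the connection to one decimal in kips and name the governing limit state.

Bolt shear: A_b = π(0.75)²/4 = 0.44179 in². φR_n = 0.75 × 84 × 0.44179 × 8 × 1 = 222.7 kips.
Bearing (0.75 in plate, F_u = 58 ksi): end bolts L_c = 1.4375 − 0.8125/2 = 1.03125, R_n = min(1.2×1.03125×0.75×58, 2.4×0.75×0.75×58) = 53.831 kips/bolt; interior L_c = 2.375 − 0.8125 = 1.5625, R_n = 78.3 kips/bolt. φR_n = 0.75 × (2×53.831 + 6×78.3) = 433.1 kips.
Block shear: shear path 2×[1.4375+3×2.375] = 2×8.5625 in, A_gv = 12.844, A_nv = 2×(8.5625 − 3.5×0.875)×0.75 = 8.25 in²; tension across gage: (2.375 − 1×0.875)×0.75 = 1.125 in². R_n = min(0.6×58×8.25, 0.6×36×12.844) + 1.0×58×1.125 = min(287.1, 277.43) + 65.25 = 342.68 kips. φR_n = 0.75 × 342.68 = 257.0 kips.
Governing: min(222.7, 433.1, 257.0) = 222.7 kips → bolt shear.

222.7 kips (bolt shear governs)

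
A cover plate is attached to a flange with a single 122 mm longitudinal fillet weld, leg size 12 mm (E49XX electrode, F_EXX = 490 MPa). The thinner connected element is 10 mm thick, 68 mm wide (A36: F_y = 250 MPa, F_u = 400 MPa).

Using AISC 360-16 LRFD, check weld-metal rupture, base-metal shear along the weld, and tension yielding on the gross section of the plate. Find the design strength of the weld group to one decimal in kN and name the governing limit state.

Weld metal: throat = 0.707×12 = 8.484 mm, L = 122 mm. φR_n = 0.75 × 0.6 × 490 × 8.484 × 122 = 228.2 kN.
Base metal shear (10 mm plate): yield φR_n = 1.0×0.6×250×10×122 = 183.0 kN; rupture φR_n = 0.75×0.6×400×10×122 = 219.6 kN; take 183.0 kN (yield).
Tension yield (gross): A_g = 68×10 = 680 mm². φR_n = 0.90 × 250 × 680 = 153.0 kN.
Governing: min(228.2, 183.0, 153.0) = 153.0 kN → gross-section yield.

153.0 kN (gross-section yield governs)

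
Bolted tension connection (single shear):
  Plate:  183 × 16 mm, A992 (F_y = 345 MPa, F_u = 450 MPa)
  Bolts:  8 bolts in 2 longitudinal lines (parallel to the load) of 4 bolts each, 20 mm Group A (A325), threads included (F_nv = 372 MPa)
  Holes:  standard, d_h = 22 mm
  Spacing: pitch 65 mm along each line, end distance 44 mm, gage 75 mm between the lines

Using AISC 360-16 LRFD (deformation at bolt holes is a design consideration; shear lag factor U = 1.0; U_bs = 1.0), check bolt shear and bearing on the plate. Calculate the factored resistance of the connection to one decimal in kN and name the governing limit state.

Bolt shear: A_b = π(20)²/4 = 314.16 mm². φR_n = 0.75 × 372 × 314.16 × 8 × 1 = 701.2 kN.
Bearing (16 mm plate, F_u = 450 MPa): end bolts L_c = 44 − 22/2 = 33, R_n = min(1.2×33×16×450, 2.4×20×16×450) = 285.12 kN/bolt; interior L_c = 65 − 22 = 43, R_n = 345.6 kN/bolt. φR_n = 0.75 × (2×285.12 + 6×345.6) = 1982.9 kN.
Governing: min(701.2, 1982.9) = 701.2 kN → bolt shear.

701.2 kN (bolt shear governs)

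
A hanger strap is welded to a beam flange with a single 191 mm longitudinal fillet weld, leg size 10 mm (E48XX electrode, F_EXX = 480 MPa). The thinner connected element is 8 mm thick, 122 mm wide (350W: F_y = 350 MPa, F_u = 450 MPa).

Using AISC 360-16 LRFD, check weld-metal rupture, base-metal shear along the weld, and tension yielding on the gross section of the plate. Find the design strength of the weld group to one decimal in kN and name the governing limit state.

Weld metal: throat = 0.707×10 = 7.07 mm, L = 191 mm. φR_n = 0.75 × 0.6 × 480 × 7.07 × 191 = 291.7 kN.
Base metal shear (8 mm plate): yield φR_n = 1.0×0.6×350×8×191 = 320.9 kN; rupture φR_n = 0.75×0.6×450×8×191 = 309.4 kN; take 309.4 kN (rupture).
Tension yield (gross): A_g = 122×8 = 976 mm². φR_n = 0.90 × 350 × 976 = 307.4 kN.
Governing: min(291.7, 309.4, 307.4) = 291.7 kN → weld metal.

291.7 kN (weld metal governs)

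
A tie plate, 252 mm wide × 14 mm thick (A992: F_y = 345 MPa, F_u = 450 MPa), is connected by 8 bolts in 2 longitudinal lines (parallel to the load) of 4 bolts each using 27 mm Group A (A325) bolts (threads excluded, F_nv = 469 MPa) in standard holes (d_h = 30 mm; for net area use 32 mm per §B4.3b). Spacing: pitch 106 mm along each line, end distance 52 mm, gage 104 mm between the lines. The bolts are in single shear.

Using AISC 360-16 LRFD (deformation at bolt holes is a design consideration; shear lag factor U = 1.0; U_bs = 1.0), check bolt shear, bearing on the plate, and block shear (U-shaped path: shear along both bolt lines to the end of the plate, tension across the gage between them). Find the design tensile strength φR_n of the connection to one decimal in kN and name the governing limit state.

Bolt shear: A_b = π(27)²/4 = 572.56 mm². φR_n = 0.75 × 469 × 572.56 × 8 × 1 = 1611.2 kN.
Bearing (14 mm plate, F_u = 450 MPa): end bolts L_c = 52 − 30/2 = 37, R_n = min(1.2×37×14×450, 2.4×27×14×450) = 279.72 kN/bolt; interior L_c = 106 − 30 = 76, R_n = 408.24 kN/bolt. φR_n = 0.75 × (2×279.72 + 6×408.24) = 2256.7 kN.
Block shear: shear path 2×[52+3×106] = 2×370 mm, A_gv = 10360, A_nv = 2×(370 − 3.5×32)×14 = 7224 mm²; tension across gage: (104 − 1×32)×14 = 1008 mm². R_n = min(0.6×450×7224, 0.6×345×10360) + 1.0×450×1008 = min(1950.5, 2144.5) + 453.6 = 2404.1 kN. φR_n = 0.75 × 2404.1 = 1803.1 kN.
Governing: min(1611.2, 2256.7, 1803.1) = 1611.2 kN → bolt shear.

1611.2 kN (bolt shear governs)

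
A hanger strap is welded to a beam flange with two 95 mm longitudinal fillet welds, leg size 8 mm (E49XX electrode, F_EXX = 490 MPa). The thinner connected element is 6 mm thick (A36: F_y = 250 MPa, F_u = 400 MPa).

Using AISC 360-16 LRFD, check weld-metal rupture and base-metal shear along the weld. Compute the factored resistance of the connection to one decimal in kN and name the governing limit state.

Weld metal: throat = 0.707×8 = 5.656 mm, L = 2×95 = 190 mm. φR_n = 0.75 × 0.6 × 490 × 5.656 × 190 = 237.0 kN.
Base metal shear (6 mm plate): yield φR_n = 1.0×0.6×250×6×190 = 171.0 kN; rupture φR_n = 0.75×0.6×400×6×190 = 205.2 kN; take 171.0 kN (yield).
Governing: min(237.0, 171.0) = 171.0 kN → base-metal shear.

171.0 kN (base-metal shear governs)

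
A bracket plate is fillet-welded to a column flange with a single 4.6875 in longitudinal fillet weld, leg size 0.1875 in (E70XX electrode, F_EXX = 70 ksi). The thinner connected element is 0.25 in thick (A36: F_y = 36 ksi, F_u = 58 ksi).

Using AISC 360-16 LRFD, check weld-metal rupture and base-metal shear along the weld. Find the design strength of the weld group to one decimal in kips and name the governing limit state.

19.6 kips (weld metal governs)

Weld metal: throat = 0.707×0.1875 = 0.13256 in, L = 4.6875 in. φR_n = 0.75 × 0.6 × 70 × 0.13256 × 4.6875 = 19.6 kips.
Base metal shear (0.25 in plate): yield φR_n = 1.0×0.6×36×0.25×4.6875 = 25.3 kips; rupture φR_n = 0.75×0.6×58×0.25×4.6875 = 30.6 kips; take 25.3 kips (yield).
Governing: min(19.6, 25.3) = 19.6 kips → weld metal.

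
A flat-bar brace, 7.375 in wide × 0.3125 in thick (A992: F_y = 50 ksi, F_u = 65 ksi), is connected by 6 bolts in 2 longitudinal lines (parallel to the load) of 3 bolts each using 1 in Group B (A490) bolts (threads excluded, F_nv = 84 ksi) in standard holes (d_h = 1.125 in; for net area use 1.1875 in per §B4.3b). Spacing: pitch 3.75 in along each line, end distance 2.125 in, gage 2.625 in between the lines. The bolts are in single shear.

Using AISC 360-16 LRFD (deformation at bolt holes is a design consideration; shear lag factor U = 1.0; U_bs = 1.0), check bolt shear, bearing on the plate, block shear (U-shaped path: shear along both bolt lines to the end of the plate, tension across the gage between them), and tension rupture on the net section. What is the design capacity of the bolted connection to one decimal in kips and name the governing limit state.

76.2 kips (net-section rupture governs)

Bolt shear: A_b = π(1)²/4 = 0.7854 in². φR_n = 0.75 × 84 × 0.7854 × 6 × 1 = 296.9 kips.
Bearing (0.3125 in plate, F_u = 65 ksi): end bolts L_c = 2.125 − 1.125/2 = 1.5625, R_n = min(1.2×1.5625×0.3125×65, 2.4×1×0.3125×65) = 38.086 kips/bolt; interior L_c = 3.75 − 1.125 = 2.625, R_n = 48.75 kips/bolt. φR_n = 0.75 × (2×38.086 + 4×48.75) = 203.4 kips.
Block shear: shear path 2×[2.125+2×3.75] = 2×9.625 in, A_gv = 6.0156, A_nv = 2×(9.625 − 2.5×1.1875)×0.3125 = 4.1602 in²; tension across gage: (2.625 − 1×1.1875)×0.3125 = 0.44922 in². R_n = min(0.6×65×4.1602, 0.6×50×6.0156) + 1.0×65×0.44922 = min(162.25, 180.47) + 29.199 = 191.45 kips. φR_n = 0.75 × 191.45 = 143.6 kips.
Tension rupture (net): A_n = (7.375 − 2×1.1875)×0.3125 = 1.5625 in² (U = 1.0, A_e = A_n). φR_n = 0.75 × 65 × 1.5625 = 76.2 kips.
Governing: min(296.9, 203.4, 143.6, 76.2) = 76.2 kips → net-section rupture.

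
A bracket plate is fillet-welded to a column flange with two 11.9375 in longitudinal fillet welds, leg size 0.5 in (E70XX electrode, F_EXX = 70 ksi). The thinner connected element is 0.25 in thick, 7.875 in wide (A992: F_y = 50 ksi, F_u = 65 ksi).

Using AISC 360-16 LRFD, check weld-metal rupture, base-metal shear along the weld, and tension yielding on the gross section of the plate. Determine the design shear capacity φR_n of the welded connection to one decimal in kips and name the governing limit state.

Weld metal: throat = 0.707×0.5 = 0.3535 in, L = 2×11.9375 = 23.875 in. φR_n = 0.75 × 0.6 × 70 × 0.3535 × 23.875 = 265.9 kips.
Base metal shear (0.25 in plate): yield φR_n = 1.0×0.6×50×0.25×23.875 = 179.1 kips; rupture φR_n = 0.75×0.6×65×0.25×23.875 = 174.6 kips; take 174.6 kips (rupture).
Tension yield (gross): A_g = 7.875×0.25 = 1.9688 in². φR_n = 0.90 × 50 × 1.9688 = 88.6 kips.
Governing: min(265.9, 174.6, 88.6) = 88.6 kips → gross-section yield.

88.6 kips (gross-section yield governs)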